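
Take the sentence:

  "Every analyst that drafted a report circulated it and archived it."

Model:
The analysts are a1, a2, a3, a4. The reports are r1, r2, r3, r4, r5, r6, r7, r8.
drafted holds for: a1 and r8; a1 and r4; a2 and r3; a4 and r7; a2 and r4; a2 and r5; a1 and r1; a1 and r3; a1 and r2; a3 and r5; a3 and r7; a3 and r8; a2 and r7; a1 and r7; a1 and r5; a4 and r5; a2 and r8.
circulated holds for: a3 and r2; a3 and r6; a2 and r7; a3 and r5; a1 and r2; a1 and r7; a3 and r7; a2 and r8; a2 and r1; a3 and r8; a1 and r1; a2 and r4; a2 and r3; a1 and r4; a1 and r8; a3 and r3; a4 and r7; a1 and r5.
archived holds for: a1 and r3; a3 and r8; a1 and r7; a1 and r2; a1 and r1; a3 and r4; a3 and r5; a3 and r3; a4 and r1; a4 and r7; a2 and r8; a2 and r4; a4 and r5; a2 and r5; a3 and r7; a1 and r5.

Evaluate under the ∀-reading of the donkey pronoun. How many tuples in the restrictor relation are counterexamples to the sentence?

"it" takes "a report" as antecedent — a donkey pronoun bound across the clause boundary.
Strong reading: for every (a,r) with drafted(a,r), circulated(a,r) ∧ archived(a,r).
Restrictor pairs: (a1,r1) ✓  (a1,r2) ✓  (a1,r3) ✗  (a1,r4) ✗  (a1,r5) ✓  (a1,r7) ✓  (a1,r8) ✗  (a2,r3) ✗  (a2,r4) ✓  (a2,r5) ✗  (a2,r7) ✗  (a2,r8) ✓  (a3,r5) ✓  (a3,r7) ✓  (a3,r8) ✓  (a4,r5) ✗  (a4,r7) ✓
Counterexamples (restrictor pairs failing the scope): 7.

7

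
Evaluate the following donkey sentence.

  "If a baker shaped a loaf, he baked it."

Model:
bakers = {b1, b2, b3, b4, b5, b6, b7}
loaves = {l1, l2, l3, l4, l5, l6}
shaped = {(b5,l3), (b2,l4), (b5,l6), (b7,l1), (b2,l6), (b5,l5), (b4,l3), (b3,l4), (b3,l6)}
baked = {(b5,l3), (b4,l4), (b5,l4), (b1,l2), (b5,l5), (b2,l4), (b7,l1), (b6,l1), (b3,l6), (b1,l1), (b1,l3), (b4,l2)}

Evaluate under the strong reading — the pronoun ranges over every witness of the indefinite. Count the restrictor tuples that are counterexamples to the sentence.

"it" takes "a loaf" as antecedent — a donkey pronoun bound across the clause boundary.
Strong reading: for every (b,l) with shaped(b,l), baked(b,l).
Restrictor pairs: (b2,l4) ✓  (b2,l6) ✗  (b3,l4) ✗  (b3,l6) ✓  (b4,l3) ✗  (b5,l3) ✓  (b5,l5) ✓  (b5,l6) ✗  (b7,l1) ✓
Counterexamples (restrictor pairs failing the scope): 4.

4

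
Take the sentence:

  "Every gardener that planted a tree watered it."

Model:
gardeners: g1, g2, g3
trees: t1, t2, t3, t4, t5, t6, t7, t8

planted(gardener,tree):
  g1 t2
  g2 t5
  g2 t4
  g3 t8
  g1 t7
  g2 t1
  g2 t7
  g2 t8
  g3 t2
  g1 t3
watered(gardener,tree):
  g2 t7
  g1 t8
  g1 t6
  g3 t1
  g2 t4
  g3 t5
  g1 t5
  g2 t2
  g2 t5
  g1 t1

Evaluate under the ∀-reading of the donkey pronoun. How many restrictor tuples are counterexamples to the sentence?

7

"it" takes "a tree" as antecedent — a donkey pronoun bound across the clause boundary.
Strong reading: for every (g,t) with planted(g,t), watered(g,t).
Restrictor pairs: (g1,t2) ✗  (g1,t3) ✗  (g1,t7) ✗  (g2,t1) ✗  (g2,t4) ✓  (g2,t5) ✓  (g2,t7) ✓  (g2,t8) ✗  (g3,t2) ✗  (g3,t8) ✗
Counterexamples (restrictor pairs failing the scope): 7.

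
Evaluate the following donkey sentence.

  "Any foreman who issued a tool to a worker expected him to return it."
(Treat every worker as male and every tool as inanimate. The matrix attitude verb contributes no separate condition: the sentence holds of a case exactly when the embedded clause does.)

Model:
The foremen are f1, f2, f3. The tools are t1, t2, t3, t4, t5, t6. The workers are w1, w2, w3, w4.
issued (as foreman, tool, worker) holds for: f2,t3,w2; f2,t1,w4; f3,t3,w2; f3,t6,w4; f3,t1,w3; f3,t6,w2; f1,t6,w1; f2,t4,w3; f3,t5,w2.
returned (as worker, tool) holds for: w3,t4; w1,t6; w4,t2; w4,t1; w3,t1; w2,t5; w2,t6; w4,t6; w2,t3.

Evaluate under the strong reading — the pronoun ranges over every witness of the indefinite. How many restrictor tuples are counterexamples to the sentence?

"him" takes "a worker" as antecedent and "it" takes "a tool"; both are donkey pronouns co-varying with the restrictor.
Strong reading: for every (f,t,w) with issued(f,t,w), returned(w,t).
Restrictor triples: (f1,t6,w1)→returned(w1,t6) ✓  (f2,t1,w4)→returned(w4,t1) ✓  (f2,t3,w2)→returned(w2,t3) ✓  (f2,t4,w3)→returned(w3,t4) ✓  (f3,t1,w3)→returned(w3,t1) ✓  (f3,t3,w2)→returned(w2,t3) ✓  (f3,t5,w2)→returned(w2,t5) ✓  (f3,t6,w2)→returned(w2,t6) ✓  (f3,t6,w4)→returned(w4,t6) ✓
Counterexamples (restrictor triples failing the scope): 0.

0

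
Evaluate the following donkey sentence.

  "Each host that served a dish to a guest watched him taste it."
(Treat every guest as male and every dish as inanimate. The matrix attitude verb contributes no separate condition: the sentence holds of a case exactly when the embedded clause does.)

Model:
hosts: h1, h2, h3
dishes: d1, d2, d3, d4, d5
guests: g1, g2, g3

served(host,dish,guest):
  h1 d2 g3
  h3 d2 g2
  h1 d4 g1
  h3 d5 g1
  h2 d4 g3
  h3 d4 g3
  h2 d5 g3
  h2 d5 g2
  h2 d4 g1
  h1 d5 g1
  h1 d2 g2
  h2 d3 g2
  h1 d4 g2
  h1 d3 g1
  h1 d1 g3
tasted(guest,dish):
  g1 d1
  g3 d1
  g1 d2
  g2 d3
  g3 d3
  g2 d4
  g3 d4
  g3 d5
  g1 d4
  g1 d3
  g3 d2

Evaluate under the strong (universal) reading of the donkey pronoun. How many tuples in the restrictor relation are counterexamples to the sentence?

"him" takes "a guest" as antecedent and "it" takes "a dish"; both are donkey pronouns co-varying with the restrictor.
Strong reading: for every (h,d,g) with served(h,d,g), tasted(g,d).
Restrictor triples: (h1,d1,g3)→tasted(g3,d1) ✓  (h1,d2,g2)→tasted(g2,d2) ✗  (h1,d2,g3)→tasted(g3,d2) ✓  (h1,d3,g1)→tasted(g1,d3) ✓  (h1,d4,g1)→tasted(g1,d4) ✓  (h1,d4,g2)→tasted(g2,d4) ✓  (h1,d5,g1)→tasted(g1,d5) ✗  (h2,d3,g2)→tasted(g2,d3) ✓  (h2,d4,g1)→tasted(g1,d4) ✓  (h2,d4,g3)→tasted(g3,d4) ✓  (h2,d5,g2)→tasted(g2,d5) ✗  (h2,d5,g3)→tasted(g3,d5) ✓  (h3,d2,g2)→tasted(g2,d2) ✗  (h3,d4,g3)→tasted(g3,d4) ✓  (h3,d5,g1)→tasted(g1,d5) ✗
Counterexamples (restrictor triples failing the scope): 5.

5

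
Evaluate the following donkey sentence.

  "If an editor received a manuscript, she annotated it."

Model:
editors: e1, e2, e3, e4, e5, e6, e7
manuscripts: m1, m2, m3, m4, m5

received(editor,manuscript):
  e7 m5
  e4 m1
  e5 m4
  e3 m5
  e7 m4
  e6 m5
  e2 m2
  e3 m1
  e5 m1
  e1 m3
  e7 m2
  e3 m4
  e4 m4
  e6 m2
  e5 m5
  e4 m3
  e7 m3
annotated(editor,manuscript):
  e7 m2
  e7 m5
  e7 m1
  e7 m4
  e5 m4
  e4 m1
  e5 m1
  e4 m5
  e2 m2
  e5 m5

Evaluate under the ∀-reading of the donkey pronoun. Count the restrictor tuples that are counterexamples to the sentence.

"it" takes "a manuscript" as antecedent — a donkey pronoun bound across the clause boundary.
Strong reading: for every (e,m) with received(e,m), annotated(e,m).
Restrictor pairs: (e1,m3) ✗  (e2,m2) ✓  (e3,m1) ✗  (e3,m4) ✗  (e3,m5) ✗  (e4,m1) ✓  (e4,m3) ✗  (e4,m4) ✗  (e5,m1) ✓  (e5,m4) ✓  (e5,m5) ✓  (e6,m2) ✗  (e6,m5) ✗  (e7,m2) ✓  (e7,m3) ✗  (e7,m4) ✓  (e7,m5) ✓
Counterexamples (restrictor pairs failing the scope): 9.

9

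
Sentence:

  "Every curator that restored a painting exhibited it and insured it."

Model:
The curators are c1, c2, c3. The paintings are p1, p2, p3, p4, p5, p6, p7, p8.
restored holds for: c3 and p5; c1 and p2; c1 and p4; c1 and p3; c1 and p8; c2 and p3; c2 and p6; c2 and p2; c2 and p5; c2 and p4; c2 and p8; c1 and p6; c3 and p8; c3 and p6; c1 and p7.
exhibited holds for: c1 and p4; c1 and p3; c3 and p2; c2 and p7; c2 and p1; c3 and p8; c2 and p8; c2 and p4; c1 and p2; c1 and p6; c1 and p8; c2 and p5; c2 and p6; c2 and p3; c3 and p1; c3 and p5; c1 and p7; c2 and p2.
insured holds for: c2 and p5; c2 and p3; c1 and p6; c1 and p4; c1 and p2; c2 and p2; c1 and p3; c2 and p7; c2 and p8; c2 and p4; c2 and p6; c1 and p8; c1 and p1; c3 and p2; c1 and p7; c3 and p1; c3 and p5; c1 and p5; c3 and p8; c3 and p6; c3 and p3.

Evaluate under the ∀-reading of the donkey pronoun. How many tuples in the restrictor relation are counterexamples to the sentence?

1

"it" takes "a painting" as antecedent — a donkey pronoun bound across the clause boundary.
Strong reading: for every (c,p) with restored(c,p), exhibited(c,p) ∧ insured(c,p).
Restrictor pairs: (c1,p2) ✓  (c1,p3) ✓  (c1,p4) ✓  (c1,p6) ✓  (c1,p7) ✓  (c1,p8) ✓  (c2,p2) ✓  (c2,p3) ✓  (c2,p4) ✓  (c2,p5) ✓  (c2,p6) ✓  (c2,p8) ✓  (c3,p5) ✓  (c3,p6) ✗  (c3,p8) ✓
Counterexamples (restrictor pairs failing the scope): 1.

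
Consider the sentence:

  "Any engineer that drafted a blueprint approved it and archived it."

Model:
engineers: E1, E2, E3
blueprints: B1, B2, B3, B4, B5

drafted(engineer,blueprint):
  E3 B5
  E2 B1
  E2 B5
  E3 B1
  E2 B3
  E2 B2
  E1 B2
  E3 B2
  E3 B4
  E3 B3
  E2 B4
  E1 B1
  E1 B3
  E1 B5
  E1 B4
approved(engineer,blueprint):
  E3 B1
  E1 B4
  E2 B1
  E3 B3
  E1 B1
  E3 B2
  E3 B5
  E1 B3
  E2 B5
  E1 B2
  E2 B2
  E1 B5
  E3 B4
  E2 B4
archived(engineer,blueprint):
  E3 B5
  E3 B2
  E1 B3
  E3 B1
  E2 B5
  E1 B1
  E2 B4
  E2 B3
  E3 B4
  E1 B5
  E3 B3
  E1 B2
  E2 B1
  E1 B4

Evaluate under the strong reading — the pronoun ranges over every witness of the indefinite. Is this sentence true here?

False

"it" takes "a blueprint" as antecedent — a donkey pronoun bound across the clause boundary.
Strong reading: for every (e,b) with drafted(e,b), approved(e,b) ∧ archived(e,b).
Restrictor pairs: (E1,B1) ✓  (E1,B2) ✓  (E1,B3) ✓  (E1,B4) ✓  (E1,B5) ✓  (E2,B1) ✓  (E2,B2) ✗  (E2,B3) ✗  (E2,B4) ✓  (E2,B5) ✓  (E3,B1) ✓  (E3,B2) ✓  (E3,B3) ✓  (E3,B4) ✓  (E3,B5) ✓
Counterexample: (E2,B2) is in drafted but fails the scope.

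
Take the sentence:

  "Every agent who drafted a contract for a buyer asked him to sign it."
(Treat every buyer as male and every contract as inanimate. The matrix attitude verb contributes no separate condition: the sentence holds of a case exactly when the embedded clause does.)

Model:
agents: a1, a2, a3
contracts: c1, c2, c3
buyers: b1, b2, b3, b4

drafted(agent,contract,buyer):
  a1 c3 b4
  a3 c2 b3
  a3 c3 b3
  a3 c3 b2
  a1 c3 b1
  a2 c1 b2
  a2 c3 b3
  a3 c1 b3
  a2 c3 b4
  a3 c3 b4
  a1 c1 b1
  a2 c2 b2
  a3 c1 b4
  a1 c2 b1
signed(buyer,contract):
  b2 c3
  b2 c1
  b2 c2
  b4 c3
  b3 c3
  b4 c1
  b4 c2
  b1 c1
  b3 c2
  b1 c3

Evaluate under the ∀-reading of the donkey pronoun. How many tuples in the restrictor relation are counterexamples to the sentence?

2

"him" takes "a buyer" as antecedent and "it" takes "a contract"; both are donkey pronouns co-varying with the restrictor.
Strong reading: for every (a,c,b) with drafted(a,c,b), signed(b,c).
Restrictor triples: (a1,c1,b1)→signed(b1,c1) ✓  (a1,c2,b1)→signed(b1,c2) ✗  (a1,c3,b1)→signed(b1,c3) ✓  (a1,c3,b4)→signed(b4,c3) ✓  (a2,c1,b2)→signed(b2,c1) ✓  (a2,c2,b2)→signed(b2,c2) ✓  (a2,c3,b3)→signed(b3,c3) ✓  (a2,c3,b4)→signed(b4,c3) ✓  (a3,c1,b3)→signed(b3,c1) ✗  (a3,c1,b4)→signed(b4,c1) ✓  (a3,c2,b3)→signed(b3,c2) ✓  (a3,c3,b2)→signed(b2,c3) ✓  (a3,c3,b3)→signed(b3,c3) ✓  (a3,c3,b4)→signed(b4,c3) ✓
Counterexamples (restrictor triples failing the scope): 2.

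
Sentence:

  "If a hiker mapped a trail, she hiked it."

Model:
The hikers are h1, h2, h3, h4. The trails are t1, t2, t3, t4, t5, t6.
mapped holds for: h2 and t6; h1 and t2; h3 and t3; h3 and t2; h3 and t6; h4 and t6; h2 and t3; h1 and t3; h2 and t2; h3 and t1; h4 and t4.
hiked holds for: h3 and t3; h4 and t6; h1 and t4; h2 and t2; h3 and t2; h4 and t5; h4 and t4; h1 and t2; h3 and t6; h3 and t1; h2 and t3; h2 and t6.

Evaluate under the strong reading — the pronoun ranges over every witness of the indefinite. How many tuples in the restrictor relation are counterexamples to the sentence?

"it" takes "a trail" as antecedent — a donkey pronoun bound across the clause boundary.
Strong reading: for every (h,t) with mapped(h,t), hiked(h,t).
Restrictor pairs: (h1,t2) ✓  (h1,t3) ✗  (h2,t2) ✓  (h2,t3) ✓  (h2,t6) ✓  (h3,t1) ✓  (h3,t2) ✓  (h3,t3) ✓  (h3,t6) ✓  (h4,t4) ✓  (h4,t6) ✓
Counterexamples (restrictor pairs failing the scope): 1.

1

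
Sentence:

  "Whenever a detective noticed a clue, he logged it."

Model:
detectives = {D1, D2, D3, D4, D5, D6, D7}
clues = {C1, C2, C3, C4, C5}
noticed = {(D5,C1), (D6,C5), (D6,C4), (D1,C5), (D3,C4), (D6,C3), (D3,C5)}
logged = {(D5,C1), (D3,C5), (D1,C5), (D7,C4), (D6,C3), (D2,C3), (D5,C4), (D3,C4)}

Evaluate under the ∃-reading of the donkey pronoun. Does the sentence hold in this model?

True

"it" takes "a clue" as antecedent — a donkey pronoun bound across the clause boundary.
Weak reading: every detective d with some noticed-clue has at least one noticed-clue c such that logged(d,c).
Per detective: D1:✓  D3:✓  D5:✓  D6:✓
Every detective in the restrictor has a witness.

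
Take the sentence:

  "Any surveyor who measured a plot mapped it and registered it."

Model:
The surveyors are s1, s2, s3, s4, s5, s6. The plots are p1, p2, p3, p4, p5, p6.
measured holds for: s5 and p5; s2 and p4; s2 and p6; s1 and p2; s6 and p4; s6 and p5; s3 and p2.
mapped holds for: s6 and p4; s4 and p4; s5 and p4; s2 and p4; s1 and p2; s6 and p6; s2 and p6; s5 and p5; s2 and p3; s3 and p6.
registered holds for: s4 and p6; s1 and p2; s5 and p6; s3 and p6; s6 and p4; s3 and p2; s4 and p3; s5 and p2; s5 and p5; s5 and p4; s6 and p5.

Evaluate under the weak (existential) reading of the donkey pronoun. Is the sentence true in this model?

"it" takes "a plot" as antecedent — a donkey pronoun bound across the clause boundary.
Weak reading: every surveyor s with some measured-plot has at least one measured-plot p such that mapped(s,p) ∧ registered(s,p).
Per surveyor: s1:✓  s2:✗  s3:✗  s5:✓  s6:✓
s2 has no witness among its measured-plots.

False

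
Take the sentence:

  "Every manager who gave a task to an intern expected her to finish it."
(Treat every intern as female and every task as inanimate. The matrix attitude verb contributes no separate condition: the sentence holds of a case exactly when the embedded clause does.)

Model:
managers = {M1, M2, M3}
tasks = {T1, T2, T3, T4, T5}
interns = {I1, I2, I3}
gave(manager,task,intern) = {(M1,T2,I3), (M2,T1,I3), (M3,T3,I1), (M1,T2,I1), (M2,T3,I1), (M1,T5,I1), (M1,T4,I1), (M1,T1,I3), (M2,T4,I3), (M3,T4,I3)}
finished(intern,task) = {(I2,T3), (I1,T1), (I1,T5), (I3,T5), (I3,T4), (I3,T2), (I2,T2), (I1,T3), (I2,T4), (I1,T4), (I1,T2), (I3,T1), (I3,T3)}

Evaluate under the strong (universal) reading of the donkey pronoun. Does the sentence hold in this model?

"her" takes "an intern" as antecedent and "it" takes "a task"; both are donkey pronouns co-varying with the restrictor.
Strong reading: for every (m,t,i) with gave(m,t,i), finished(i,t).
Restrictor triples: (M1,T1,I3)→finished(I3,T1) ✓  (M1,T2,I1)→finished(I1,T2) ✓  (M1,T2,I3)→finished(I3,T2) ✓  (M1,T4,I1)→finished(I1,T4) ✓  (M1,T5,I1)→finished(I1,T5) ✓  (M2,T1,I3)→finished(I3,T1) ✓  (M2,T3,I1)→finished(I1,T3) ✓  (M2,T4,I3)→finished(I3,T4) ✓  (M3,T3,I1)→finished(I1,T3) ✓  (M3,T4,I3)→finished(I3,T4) ✓
Every restrictor triple satisfies the scope.

True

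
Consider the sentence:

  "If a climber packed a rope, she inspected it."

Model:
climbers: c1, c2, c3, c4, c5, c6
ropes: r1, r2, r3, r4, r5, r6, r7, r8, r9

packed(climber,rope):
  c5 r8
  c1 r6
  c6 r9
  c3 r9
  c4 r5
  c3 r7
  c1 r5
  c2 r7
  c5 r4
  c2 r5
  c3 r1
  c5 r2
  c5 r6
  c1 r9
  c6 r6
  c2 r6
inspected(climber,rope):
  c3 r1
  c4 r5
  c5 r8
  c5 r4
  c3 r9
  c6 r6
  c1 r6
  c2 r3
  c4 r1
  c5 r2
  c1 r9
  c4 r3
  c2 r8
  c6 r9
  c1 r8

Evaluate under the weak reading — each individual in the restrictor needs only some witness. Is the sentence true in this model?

False

"it" takes "a rope" as antecedent — a donkey pronoun bound across the clause boundary.
Weak reading: every climber c with some packed-rope has at least one packed-rope r such that inspected(c,r).
Per climber: c1:✓  c2:✗  c3:✓  c4:✓  c5:✓  c6:✓
c2 has no witness among its packed-ropes.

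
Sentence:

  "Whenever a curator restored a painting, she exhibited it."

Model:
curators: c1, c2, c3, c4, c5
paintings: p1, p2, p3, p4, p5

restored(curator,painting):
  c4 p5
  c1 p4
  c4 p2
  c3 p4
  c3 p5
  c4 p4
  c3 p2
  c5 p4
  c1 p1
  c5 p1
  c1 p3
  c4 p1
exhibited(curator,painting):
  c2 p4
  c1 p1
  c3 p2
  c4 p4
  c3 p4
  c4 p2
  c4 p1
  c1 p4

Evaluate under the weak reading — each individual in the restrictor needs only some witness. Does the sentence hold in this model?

"it" takes "a painting" as antecedent — a donkey pronoun bound across the clause boundary.
Weak reading: every curator c with some restored-painting has at least one restored-painting p such that exhibited(c,p).
Per curator: c1:✓  c3:✓  c4:✓  c5:✗
c5 has no witness among its restored-paintings.

False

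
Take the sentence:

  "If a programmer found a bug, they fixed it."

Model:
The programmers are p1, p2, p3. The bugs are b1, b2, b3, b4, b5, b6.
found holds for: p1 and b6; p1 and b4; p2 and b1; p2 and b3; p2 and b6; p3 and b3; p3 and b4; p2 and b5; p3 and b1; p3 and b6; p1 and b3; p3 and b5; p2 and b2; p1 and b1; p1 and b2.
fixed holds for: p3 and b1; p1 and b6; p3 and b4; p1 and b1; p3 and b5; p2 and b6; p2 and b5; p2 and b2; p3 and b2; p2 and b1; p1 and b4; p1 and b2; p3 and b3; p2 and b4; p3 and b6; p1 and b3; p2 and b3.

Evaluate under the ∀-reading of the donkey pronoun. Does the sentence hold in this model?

True

"it" takes "a bug" as antecedent — a donkey pronoun bound across the clause boundary.
Strong reading: for every (p,b) with found(p,b), fixed(p,b).
Restrictor pairs: (p1,b1) ✓  (p1,b2) ✓  (p1,b3) ✓  (p1,b4) ✓  (p1,b6) ✓  (p2,b1) ✓  (p2,b2) ✓  (p2,b3) ✓  (p2,b5) ✓  (p2,b6) ✓  (p3,b1) ✓  (p3,b3) ✓  (p3,b4) ✓  (p3,b5) ✓  (p3,b6) ✓
Every restrictor pair satisfies the scope.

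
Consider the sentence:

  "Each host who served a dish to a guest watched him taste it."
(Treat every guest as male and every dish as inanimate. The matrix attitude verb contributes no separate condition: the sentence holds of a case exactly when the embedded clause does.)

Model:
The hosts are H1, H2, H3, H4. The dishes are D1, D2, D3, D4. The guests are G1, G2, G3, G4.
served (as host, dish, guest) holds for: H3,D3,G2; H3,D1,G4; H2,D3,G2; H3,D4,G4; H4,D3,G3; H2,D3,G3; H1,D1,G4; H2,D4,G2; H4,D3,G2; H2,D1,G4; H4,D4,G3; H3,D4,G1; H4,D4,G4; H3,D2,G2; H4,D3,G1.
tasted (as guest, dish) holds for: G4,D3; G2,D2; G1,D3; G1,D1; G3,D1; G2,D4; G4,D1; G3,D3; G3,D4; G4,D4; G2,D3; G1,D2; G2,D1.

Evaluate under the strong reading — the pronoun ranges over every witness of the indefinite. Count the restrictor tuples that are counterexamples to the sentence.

"him" takes "a guest" as antecedent and "it" takes "a dish"; both are donkey pronouns co-varying with the restrictor.
Strong reading: for every (h,d,g) with served(h,d,g), tasted(g,d).
Restrictor triples: (H1,D1,G4)→tasted(G4,D1) ✓  (H2,D1,G4)→tasted(G4,D1) ✓  (H2,D3,G2)→tasted(G2,D3) ✓  (H2,D3,G3)→tasted(G3,D3) ✓  (H2,D4,G2)→tasted(G2,D4) ✓  (H3,D1,G4)→tasted(G4,D1) ✓  (H3,D2,G2)→tasted(G2,D2) ✓  (H3,D3,G2)→tasted(G2,D3) ✓  (H3,D4,G1)→tasted(G1,D4) ✗  (H3,D4,G4)→tasted(G4,D4) ✓  (H4,D3,G1)→tasted(G1,D3) ✓  (H4,D3,G2)→tasted(G2,D3) ✓  (H4,D3,G3)→tasted(G3,D3) ✓  (H4,D4,G3)→tasted(G3,D4) ✓  (H4,D4,G4)→tasted(G4,D4) ✓
Counterexamples (restrictor triples failing the scope): 1.

1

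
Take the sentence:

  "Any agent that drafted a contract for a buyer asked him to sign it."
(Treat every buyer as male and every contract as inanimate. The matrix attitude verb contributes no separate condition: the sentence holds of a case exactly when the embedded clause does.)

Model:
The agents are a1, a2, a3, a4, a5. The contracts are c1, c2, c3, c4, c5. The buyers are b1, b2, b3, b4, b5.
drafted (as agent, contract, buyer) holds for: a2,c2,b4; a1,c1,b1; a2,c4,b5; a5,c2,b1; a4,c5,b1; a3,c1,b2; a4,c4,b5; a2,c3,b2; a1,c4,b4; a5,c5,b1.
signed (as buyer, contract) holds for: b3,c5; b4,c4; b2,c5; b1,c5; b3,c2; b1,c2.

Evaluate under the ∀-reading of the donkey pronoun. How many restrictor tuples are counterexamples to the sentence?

"him" takes "a buyer" as antecedent and "it" takes "a contract"; both are donkey pronouns co-varying with the restrictor.
Strong reading: for every (a,c,b) with drafted(a,c,b), signed(b,c).
Restrictor triples: (a1,c1,b1)→signed(b1,c1) ✗  (a1,c4,b4)→signed(b4,c4) ✓  (a2,c2,b4)→signed(b4,c2) ✗  (a2,c3,b2)→signed(b2,c3) ✗  (a2,c4,b5)→signed(b5,c4) ✗  (a3,c1,b2)→signed(b2,c1) ✗  (a4,c4,b5)→signed(b5,c4) ✗  (a4,c5,b1)→signed(b1,c5) ✓  (a5,c2,b1)→signed(b1,c2) ✓  (a5,c5,b1)→signed(b1,c5) ✓
Counterexamples (restrictor triples failing the scope): 6.

6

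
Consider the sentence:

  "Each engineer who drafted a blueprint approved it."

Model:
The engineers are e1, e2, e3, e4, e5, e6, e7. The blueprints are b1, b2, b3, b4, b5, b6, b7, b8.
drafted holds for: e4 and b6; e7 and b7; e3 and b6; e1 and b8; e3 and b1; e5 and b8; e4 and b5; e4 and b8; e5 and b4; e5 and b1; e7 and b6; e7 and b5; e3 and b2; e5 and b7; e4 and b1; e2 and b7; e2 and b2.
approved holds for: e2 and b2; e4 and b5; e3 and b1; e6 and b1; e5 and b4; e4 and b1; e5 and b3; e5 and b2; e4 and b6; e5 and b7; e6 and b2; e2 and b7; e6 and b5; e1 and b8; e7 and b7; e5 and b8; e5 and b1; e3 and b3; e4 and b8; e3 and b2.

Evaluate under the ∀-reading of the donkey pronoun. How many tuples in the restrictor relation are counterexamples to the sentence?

3

"it" takes "a blueprint" as antecedent — a donkey pronoun bound across the clause boundary.
Strong reading: for every (e,b) with drafted(e,b), approved(e,b).
Restrictor pairs: (e1,b8) ✓  (e2,b2) ✓  (e2,b7) ✓  (e3,b1) ✓  (e3,b2) ✓  (e3,b6) ✗  (e4,b1) ✓  (e4,b5) ✓  (e4,b6) ✓  (e4,b8) ✓  (e5,b1) ✓  (e5,b4) ✓  (e5,b7) ✓  (e5,b8) ✓  (e7,b5) ✗  (e7,b6) ✗  (e7,b7) ✓
Counterexamples (restrictor pairs failing the scope): 3.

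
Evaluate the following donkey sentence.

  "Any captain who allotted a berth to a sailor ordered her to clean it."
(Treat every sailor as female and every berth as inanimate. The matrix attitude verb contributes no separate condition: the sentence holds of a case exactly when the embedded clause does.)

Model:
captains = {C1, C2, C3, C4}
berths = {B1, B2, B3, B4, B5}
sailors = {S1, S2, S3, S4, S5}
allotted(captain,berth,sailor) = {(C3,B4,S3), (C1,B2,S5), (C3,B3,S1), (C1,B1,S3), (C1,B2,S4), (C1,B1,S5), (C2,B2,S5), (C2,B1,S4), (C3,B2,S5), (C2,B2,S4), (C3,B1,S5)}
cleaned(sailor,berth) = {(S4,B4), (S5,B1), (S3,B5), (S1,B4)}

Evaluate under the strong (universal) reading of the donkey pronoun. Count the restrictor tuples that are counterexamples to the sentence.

9

"her" takes "a sailor" as antecedent and "it" takes "a berth"; both are donkey pronouns co-varying with the restrictor.
Strong reading: for every (c,b,s) with allotted(c,b,s), cleaned(s,b).
Restrictor triples: (C1,B1,S3)→cleaned(S3,B1) ✗  (C1,B1,S5)→cleaned(S5,B1) ✓  (C1,B2,S4)→cleaned(S4,B2) ✗  (C1,B2,S5)→cleaned(S5,B2) ✗  (C2,B1,S4)→cleaned(S4,B1) ✗  (C2,B2,S4)→cleaned(S4,B2) ✗  (C2,B2,S5)→cleaned(S5,B2) ✗  (C3,B1,S5)→cleaned(S5,B1) ✓  (C3,B2,S5)→cleaned(S5,B2) ✗  (C3,B3,S1)→cleaned(S1,B3) ✗  (C3,B4,S3)→cleaned(S3,B4) ✗
Counterexamples (restrictor triples failing the scope): 9.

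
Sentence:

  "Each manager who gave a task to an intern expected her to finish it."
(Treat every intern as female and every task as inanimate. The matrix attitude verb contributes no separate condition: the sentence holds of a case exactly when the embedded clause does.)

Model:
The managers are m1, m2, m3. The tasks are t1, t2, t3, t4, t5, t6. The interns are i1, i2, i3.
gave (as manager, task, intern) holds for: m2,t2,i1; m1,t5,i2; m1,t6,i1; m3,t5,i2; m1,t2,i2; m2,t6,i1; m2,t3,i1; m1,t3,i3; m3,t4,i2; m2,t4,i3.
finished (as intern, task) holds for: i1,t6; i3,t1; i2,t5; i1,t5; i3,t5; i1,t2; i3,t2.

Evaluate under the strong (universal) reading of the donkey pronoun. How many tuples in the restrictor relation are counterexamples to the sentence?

"her" takes "an intern" as antecedent and "it" takes "a task"; both are donkey pronouns co-varying with the restrictor.
Strong reading: for every (m,t,i) with gave(m,t,i), finished(i,t).
Restrictor triples: (m1,t2,i2)→finished(i2,t2) ✗  (m1,t3,i3)→finished(i3,t3) ✗  (m1,t5,i2)→finished(i2,t5) ✓  (m1,t6,i1)→finished(i1,t6) ✓  (m2,t2,i1)→finished(i1,t2) ✓  (m2,t3,i1)→finished(i1,t3) ✗  (m2,t4,i3)→finished(i3,t4) ✗  (m2,t6,i1)→finished(i1,t6) ✓  (m3,t4,i2)→finished(i2,t4) ✗  (m3,t5,i2)→finished(i2,t5) ✓
Counterexamples (restrictor triples failing the scope): 5.

5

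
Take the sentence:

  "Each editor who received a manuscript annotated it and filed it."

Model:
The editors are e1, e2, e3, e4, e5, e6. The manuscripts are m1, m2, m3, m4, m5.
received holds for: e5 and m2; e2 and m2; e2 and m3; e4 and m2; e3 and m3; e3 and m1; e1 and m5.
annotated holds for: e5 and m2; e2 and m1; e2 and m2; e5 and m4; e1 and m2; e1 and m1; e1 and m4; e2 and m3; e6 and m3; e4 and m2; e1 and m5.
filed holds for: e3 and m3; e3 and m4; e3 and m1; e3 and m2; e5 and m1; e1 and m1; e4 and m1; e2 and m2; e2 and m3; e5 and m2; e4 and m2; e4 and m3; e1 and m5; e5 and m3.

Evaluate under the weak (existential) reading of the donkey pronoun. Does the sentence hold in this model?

"it" takes "a manuscript" as antecedent — a donkey pronoun bound across the clause boundary.
Weak reading: every editor e with some received-manuscript has at least one received-manuscript m such that annotated(e,m) ∧ filed(e,m).
Per editor: e1:✓  e2:✓  e3:✗  e4:✓  e5:✓
e3 has no witness among its received-manuscripts.

False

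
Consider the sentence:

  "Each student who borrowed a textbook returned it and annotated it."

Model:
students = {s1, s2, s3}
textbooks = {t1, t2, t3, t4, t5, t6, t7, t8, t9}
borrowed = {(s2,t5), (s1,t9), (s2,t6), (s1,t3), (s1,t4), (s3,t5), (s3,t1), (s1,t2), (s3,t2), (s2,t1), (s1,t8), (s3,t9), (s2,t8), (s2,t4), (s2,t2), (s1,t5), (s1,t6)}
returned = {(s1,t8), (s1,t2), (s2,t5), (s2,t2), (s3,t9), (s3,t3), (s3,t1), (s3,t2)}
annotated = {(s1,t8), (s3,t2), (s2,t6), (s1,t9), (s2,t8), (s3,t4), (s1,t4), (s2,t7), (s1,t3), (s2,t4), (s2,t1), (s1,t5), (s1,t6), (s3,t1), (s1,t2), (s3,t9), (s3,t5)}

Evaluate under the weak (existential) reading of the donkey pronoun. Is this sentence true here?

False

"it" takes "a textbook" as antecedent — a donkey pronoun bound across the clause boundary.
Weak reading: every student s with some borrowed-textbook has at least one borrowed-textbook t such that returned(s,t) ∧ annotated(s,t).
Per student: s1:✓  s2:✗  s3:✓
s2 has no witness among its borrowed-textbooks.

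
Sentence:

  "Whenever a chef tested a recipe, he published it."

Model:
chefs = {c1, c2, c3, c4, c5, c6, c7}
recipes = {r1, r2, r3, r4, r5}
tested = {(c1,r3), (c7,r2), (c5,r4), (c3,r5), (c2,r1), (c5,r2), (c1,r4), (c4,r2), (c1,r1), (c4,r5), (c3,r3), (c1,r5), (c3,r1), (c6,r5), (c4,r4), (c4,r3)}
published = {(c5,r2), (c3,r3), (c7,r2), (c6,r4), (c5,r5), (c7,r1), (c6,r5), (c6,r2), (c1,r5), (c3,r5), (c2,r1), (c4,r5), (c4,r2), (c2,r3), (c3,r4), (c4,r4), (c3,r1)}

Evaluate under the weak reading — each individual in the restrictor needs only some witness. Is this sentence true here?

True

"it" takes "a recipe" as antecedent — a donkey pronoun bound across the clause boundary.
Weak reading: every chef c with some tested-recipe has at least one tested-recipe r such that published(c,r).
Per chef: c1:✓  c2:✓  c3:✓  c4:✓  c5:✓  c6:✓  c7:✓
Every chef in the restrictor has a witness.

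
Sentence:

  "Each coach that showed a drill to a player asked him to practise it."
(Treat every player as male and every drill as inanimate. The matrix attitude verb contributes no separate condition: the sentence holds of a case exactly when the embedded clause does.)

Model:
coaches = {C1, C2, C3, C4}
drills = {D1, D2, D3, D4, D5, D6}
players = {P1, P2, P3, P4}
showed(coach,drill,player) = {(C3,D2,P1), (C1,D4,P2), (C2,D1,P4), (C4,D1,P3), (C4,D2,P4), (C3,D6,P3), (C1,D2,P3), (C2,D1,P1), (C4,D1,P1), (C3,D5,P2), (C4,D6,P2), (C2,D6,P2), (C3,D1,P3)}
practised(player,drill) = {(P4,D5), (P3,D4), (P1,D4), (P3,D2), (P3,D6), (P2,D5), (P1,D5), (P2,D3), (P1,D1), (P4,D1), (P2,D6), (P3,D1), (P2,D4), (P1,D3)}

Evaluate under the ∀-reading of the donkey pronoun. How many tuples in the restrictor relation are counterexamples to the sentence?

"him" takes "a player" as antecedent and "it" takes "a drill"; both are donkey pronouns co-varying with the restrictor.
Strong reading: for every (c,d,p) with showed(c,d,p), practised(p,d).
Restrictor triples: (C1,D2,P3)→practised(P3,D2) ✓  (C1,D4,P2)→practised(P2,D4) ✓  (C2,D1,P1)→practised(P1,D1) ✓  (C2,D1,P4)→practised(P4,D1) ✓  (C2,D6,P2)→practised(P2,D6) ✓  (C3,D1,P3)→practised(P3,D1) ✓  (C3,D2,P1)→practised(P1,D2) ✗  (C3,D5,P2)→practised(P2,D5) ✓  (C3,D6,P3)→practised(P3,D6) ✓  (C4,D1,P1)→practised(P1,D1) ✓  (C4,D1,P3)→practised(P3,D1) ✓  (C4,D2,P4)→practised(P4,D2) ✗  (C4,D6,P2)→practised(P2,D6) ✓
Counterexamples (restrictor triples failing the scope): 2.

2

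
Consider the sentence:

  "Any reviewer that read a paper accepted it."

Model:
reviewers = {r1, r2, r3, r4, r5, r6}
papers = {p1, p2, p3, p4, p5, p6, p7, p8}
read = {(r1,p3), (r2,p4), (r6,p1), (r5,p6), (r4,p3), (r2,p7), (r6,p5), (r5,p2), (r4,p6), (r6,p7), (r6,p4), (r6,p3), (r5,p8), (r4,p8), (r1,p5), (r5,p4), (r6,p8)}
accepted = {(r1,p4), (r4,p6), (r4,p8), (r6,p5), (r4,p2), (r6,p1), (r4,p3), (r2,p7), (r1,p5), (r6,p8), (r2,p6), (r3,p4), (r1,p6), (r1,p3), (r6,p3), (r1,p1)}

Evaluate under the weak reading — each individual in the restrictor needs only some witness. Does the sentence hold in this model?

"it" takes "a paper" as antecedent — a donkey pronoun bound across the clause boundary.
Weak reading: every reviewer r with some read-paper has at least one read-paper p such that accepted(r,p).
Per reviewer: r1:✓  r2:✓  r4:✓  r5:✗  r6:✓
r5 has no witness among its read-papers.

False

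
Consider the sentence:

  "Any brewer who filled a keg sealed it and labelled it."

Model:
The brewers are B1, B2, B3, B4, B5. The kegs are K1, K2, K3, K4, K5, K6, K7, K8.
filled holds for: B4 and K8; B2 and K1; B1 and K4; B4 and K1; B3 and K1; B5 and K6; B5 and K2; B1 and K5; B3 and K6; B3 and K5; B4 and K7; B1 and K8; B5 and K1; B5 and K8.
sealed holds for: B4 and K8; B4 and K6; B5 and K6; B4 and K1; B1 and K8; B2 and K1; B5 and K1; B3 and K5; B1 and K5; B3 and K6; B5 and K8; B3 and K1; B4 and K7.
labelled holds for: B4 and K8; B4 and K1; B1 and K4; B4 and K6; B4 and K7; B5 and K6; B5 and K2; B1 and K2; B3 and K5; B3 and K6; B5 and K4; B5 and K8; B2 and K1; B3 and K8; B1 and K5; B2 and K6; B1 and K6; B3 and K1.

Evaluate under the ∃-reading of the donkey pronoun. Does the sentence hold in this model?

"it" takes "a keg" as antecedent — a donkey pronoun bound across the clause boundary.
Weak reading: every brewer b with some filled-keg has at least one filled-keg k such that sealed(b,k) ∧ labelled(b,k).
Per brewer: B1:✓  B2:✓  B3:✓  B4:✓  B5:✓
Every brewer in the restrictor has a witness.

True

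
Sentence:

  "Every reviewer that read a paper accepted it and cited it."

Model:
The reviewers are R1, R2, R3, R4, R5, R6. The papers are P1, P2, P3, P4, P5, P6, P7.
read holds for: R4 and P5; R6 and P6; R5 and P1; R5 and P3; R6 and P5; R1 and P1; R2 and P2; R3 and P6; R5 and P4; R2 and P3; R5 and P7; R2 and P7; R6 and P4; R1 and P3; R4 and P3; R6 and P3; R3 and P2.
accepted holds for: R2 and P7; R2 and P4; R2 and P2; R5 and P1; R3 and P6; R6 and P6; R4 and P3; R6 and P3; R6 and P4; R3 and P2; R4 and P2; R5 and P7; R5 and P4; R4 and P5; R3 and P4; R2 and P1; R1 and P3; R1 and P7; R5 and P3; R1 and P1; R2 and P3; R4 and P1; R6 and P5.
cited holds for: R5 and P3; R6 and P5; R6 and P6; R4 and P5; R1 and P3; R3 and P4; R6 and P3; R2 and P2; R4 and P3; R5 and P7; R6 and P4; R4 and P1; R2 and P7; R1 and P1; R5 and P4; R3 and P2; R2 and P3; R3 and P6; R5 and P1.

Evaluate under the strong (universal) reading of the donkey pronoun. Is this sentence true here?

True

"it" takes "a paper" as antecedent — a donkey pronoun bound across the clause boundary.
Strong reading: for every (r,p) with read(r,p), accepted(r,p) ∧ cited(r,p).
Restrictor pairs: (R1,P1) ✓  (R1,P3) ✓  (R2,P2) ✓  (R2,P3) ✓  (R2,P7) ✓  (R3,P2) ✓  (R3,P6) ✓  (R4,P3) ✓  (R4,P5) ✓  (R5,P1) ✓  (R5,P3) ✓  (R5,P4) ✓  (R5,P7) ✓  (R6,P3) ✓  (R6,P4) ✓  (R6,P5) ✓  (R6,P6) ✓
Every restrictor pair satisfies the scope.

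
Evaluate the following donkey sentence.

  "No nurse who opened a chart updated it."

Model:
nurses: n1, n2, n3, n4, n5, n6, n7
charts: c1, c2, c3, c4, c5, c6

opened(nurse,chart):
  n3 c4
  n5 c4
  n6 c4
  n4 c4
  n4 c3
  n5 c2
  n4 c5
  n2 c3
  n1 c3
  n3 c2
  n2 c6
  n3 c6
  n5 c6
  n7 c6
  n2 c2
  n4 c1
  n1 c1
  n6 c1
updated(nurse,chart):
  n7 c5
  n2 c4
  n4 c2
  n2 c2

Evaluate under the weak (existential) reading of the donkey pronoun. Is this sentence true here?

"it" takes "a chart" as antecedent — a donkey pronoun bound across the clause boundary.
Truth condition: for no (n,c) with opened(n,c) does updated(n,c) hold.
Restrictor pairs — does the scope hold? (n1,c1):fails  (n1,c3):fails  (n2,c2):holds  (n2,c3):fails  (n2,c6):fails  (n3,c2):fails  (n3,c4):fails  (n3,c6):fails  (n4,c1):fails  (n4,c3):fails  (n4,c4):fails  (n4,c5):fails  (n5,c2):fails  (n5,c4):fails  (n5,c6):fails  (n6,c1):fails  (n6,c4):fails  (n7,c6):fails
Scope holds for 1 pair(s), so the sentence is false.

False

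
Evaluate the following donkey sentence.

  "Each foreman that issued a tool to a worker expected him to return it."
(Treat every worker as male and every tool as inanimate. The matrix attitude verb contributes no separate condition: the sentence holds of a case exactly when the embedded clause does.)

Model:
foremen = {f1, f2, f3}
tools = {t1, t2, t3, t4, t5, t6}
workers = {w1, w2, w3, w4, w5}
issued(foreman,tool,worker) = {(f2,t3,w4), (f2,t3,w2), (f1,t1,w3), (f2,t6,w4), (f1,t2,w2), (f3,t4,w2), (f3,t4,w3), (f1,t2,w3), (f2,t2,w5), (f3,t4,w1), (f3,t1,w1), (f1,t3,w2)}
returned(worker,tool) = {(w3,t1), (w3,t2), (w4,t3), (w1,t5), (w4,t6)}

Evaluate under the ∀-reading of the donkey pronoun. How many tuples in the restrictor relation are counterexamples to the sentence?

"him" takes "a worker" as antecedent and "it" takes "a tool"; both are donkey pronouns co-varying with the restrictor.
Strong reading: for every (f,t,w) with issued(f,t,w), returned(w,t).
Restrictor triples: (f1,t1,w3)→returned(w3,t1) ✓  (f1,t2,w2)→returned(w2,t2) ✗  (f1,t2,w3)→returned(w3,t2) ✓  (f1,t3,w2)→returned(w2,t3) ✗  (f2,t2,w5)→returned(w5,t2) ✗  (f2,t3,w2)→returned(w2,t3) ✗  (f2,t3,w4)→returned(w4,t3) ✓  (f2,t6,w4)→returned(w4,t6) ✓  (f3,t1,w1)→returned(w1,t1) ✗  (f3,t4,w1)→returned(w1,t4) ✗  (f3,t4,w2)→returned(w2,t4) ✗  (f3,t4,w3)→returned(w3,t4) ✗
Counterexamples (restrictor triples failing the scope): 8.

8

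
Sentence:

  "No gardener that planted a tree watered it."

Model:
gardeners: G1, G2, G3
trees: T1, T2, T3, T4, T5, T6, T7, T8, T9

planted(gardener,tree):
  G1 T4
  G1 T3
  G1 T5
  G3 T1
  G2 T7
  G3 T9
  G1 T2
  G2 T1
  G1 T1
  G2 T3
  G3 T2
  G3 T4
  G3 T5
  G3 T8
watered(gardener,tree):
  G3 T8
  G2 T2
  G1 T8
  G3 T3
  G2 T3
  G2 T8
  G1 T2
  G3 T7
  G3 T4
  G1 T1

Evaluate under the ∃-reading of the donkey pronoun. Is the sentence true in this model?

False

"it" takes "a tree" as antecedent — a donkey pronoun bound across the clause boundary.
Truth condition: for no (g,t) with planted(g,t) does watered(g,t) hold.
Restrictor pairs — does the scope hold? (G1,T1):holds  (G1,T2):holds  (G1,T3):fails  (G1,T4):fails  (G1,T5):fails  (G2,T1):fails  (G2,T3):holds  (G2,T7):fails  (G3,T1):fails  (G3,T2):fails  (G3,T4):holds  (G3,T5):fails  (G3,T8):holds  (G3,T9):fails
Scope holds for 5 pair(s), so the sentence is false.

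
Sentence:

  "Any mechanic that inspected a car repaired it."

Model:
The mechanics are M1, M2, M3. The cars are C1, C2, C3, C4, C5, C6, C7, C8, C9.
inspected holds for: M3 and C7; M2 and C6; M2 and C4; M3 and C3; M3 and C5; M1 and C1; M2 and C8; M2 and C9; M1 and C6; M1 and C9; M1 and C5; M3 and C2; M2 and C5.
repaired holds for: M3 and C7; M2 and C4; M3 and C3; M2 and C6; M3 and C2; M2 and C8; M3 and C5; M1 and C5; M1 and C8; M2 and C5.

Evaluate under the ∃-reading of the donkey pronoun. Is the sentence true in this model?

True

"it" takes "a car" as antecedent — a donkey pronoun bound across the clause boundary.
Weak reading: every mechanic m with some inspected-car has at least one inspected-car c such that repaired(m,c).
Per mechanic: M1:✓  M2:✓  M3:✓
Every mechanic in the restrictor has a witness.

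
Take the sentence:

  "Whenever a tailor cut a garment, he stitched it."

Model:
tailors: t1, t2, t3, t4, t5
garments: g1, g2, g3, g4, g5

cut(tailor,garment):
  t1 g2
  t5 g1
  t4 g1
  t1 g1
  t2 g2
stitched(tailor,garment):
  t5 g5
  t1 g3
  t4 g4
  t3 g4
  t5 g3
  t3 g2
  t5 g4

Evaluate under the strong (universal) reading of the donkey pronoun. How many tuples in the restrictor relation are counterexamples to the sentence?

5

"it" takes "a garment" as antecedent — a donkey pronoun bound across the clause boundary.
Strong reading: for every (t,g) with cut(t,g), stitched(t,g).
Restrictor pairs: (t1,g1) ✗  (t1,g2) ✗  (t2,g2) ✗  (t4,g1) ✗  (t5,g1) ✗
Counterexamples (restrictor pairs failing the scope): 5.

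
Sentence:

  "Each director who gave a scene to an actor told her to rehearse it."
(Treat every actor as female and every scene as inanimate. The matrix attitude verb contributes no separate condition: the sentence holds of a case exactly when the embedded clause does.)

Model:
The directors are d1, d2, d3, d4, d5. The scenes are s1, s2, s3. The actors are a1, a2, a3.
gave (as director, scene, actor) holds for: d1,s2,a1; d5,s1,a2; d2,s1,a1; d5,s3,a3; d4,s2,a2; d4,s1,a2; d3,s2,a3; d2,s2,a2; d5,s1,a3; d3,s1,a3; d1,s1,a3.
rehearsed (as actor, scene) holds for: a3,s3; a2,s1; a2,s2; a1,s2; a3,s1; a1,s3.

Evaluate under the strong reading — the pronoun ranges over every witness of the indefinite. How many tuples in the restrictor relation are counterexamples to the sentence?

2

"her" takes "an actor" as antecedent and "it" takes "a scene"; both are donkey pronouns co-varying with the restrictor.
Strong reading: for every (d,s,a) with gave(d,s,a), rehearsed(a,s).
Restrictor triples: (d1,s1,a3)→rehearsed(a3,s1) ✓  (d1,s2,a1)→rehearsed(a1,s2) ✓  (d2,s1,a1)→rehearsed(a1,s1) ✗  (d2,s2,a2)→rehearsed(a2,s2) ✓  (d3,s1,a3)→rehearsed(a3,s1) ✓  (d3,s2,a3)→rehearsed(a3,s2) ✗  (d4,s1,a2)→rehearsed(a2,s1) ✓  (d4,s2,a2)→rehearsed(a2,s2) ✓  (d5,s1,a2)→rehearsed(a2,s1) ✓  (d5,s1,a3)→rehearsed(a3,s1) ✓  (d5,s3,a3)→rehearsed(a3,s3) ✓
Counterexamples (restrictor triples failing the scope): 2.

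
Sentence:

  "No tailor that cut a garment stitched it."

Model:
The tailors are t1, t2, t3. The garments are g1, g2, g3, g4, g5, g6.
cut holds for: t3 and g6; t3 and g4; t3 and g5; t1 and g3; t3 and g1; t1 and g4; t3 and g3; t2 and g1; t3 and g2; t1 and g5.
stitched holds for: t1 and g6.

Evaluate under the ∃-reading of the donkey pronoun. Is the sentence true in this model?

True

"it" takes "a garment" as antecedent — a donkey pronoun bound across the clause boundary.
Truth condition: for no (t,g) with cut(t,g) does stitched(t,g) hold.
Restrictor pairs — does the scope hold? (t1,g3):fails  (t1,g4):fails  (t1,g5):fails  (t2,g1):fails  (t3,g1):fails  (t3,g2):fails  (t3,g3):fails  (t3,g4):fails  (t3,g5):fails  (t3,g6):fails
Scope holds for no restrictor pair, so the sentence is true.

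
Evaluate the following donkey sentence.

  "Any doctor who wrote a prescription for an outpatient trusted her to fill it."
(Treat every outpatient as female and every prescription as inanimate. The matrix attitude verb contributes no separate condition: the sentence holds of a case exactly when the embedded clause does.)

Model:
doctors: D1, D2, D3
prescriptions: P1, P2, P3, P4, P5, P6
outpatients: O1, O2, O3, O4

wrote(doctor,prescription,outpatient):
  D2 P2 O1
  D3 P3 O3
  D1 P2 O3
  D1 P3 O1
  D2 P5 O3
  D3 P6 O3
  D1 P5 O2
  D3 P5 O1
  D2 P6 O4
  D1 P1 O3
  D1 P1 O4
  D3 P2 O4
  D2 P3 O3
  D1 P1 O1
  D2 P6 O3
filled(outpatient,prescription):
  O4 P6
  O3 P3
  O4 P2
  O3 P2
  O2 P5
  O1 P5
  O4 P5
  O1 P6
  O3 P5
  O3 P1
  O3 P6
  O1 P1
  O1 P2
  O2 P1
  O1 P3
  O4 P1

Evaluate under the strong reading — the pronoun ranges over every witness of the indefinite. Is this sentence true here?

True

"her" takes "an outpatient" as antecedent and "it" takes "a prescription"; both are donkey pronouns co-varying with the restrictor.
Strong reading: for every (d,p,o) with wrote(d,p,o), filled(o,p).
Restrictor triples: (D1,P1,O1)→filled(O1,P1) ✓  (D1,P1,O3)→filled(O3,P1) ✓  (D1,P1,O4)→filled(O4,P1) ✓  (D1,P2,O3)→filled(O3,P2) ✓  (D1,P3,O1)→filled(O1,P3) ✓  (D1,P5,O2)→filled(O2,P5) ✓  (D2,P2,O1)→filled(O1,P2) ✓  (D2,P3,O3)→filled(O3,P3) ✓  (D2,P5,O3)→filled(O3,P5) ✓  (D2,P6,O3)→filled(O3,P6) ✓  (D2,P6,O4)→filled(O4,P6) ✓  (D3,P2,O4)→filled(O4,P2) ✓  (D3,P3,O3)→filled(O3,P3) ✓  (D3,P5,O1)→filled(O1,P5) ✓  (D3,P6,O3)→filled(O3,P6) ✓
Every restrictor triple satisfies the scope.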